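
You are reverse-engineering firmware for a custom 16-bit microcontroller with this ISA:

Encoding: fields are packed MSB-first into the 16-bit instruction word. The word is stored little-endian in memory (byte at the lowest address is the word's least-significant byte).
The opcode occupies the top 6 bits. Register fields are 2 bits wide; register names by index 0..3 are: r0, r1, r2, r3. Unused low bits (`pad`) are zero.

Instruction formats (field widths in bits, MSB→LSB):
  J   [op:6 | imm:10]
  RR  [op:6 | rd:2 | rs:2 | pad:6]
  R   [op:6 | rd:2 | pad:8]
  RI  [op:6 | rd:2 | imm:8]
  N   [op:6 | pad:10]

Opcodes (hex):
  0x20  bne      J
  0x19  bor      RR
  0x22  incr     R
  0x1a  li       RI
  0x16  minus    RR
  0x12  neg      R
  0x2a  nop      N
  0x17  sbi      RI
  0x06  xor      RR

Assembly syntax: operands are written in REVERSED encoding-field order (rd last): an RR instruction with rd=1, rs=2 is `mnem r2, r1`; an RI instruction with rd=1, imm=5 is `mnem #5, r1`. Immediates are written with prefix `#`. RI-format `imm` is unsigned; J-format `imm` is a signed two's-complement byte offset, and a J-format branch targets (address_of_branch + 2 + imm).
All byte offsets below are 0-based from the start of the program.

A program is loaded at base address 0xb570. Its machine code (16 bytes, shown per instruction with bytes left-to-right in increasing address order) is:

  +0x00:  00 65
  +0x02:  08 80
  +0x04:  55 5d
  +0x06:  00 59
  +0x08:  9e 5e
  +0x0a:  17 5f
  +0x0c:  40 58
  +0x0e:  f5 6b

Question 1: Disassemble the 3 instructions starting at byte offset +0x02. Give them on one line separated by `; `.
@+02  little-endian(08 80) = 0x8008
  top 6b → 0x20 → bne [J]
  [9:0] imm=8 = #8
@+04  little-endian(55 5d) = 0x5d55
  top 6b → 0x17 → sbi [RI]
  [9:8] rd=1 = r1
  [7:0] imm=85 = #85
@+06  little-endian(00 59) = 0x5900
  top 6b → 0x16 → minus [RR]
  [9:8] rd=1 = r1
  [7:6] rs=0 = r0

bne #8; sbi #85, r1; minus r0, r1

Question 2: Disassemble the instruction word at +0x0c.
minus r1, r0

off 0x0c: read 40 58 as little → 0x5840
  op=0x5840>>10=0x16 ⇒ minus (RR)
  rd: (w>>8)&0x3=0x0 → r0
  rs: (w>>6)&0x3=0x1 → r1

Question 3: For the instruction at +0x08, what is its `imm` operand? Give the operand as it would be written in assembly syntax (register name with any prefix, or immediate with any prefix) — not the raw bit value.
#158

+0x08: 9e 5e ⇒ word 0x5e9e (little)
  op=0x5e9e>>10=0x17 ⇒ sbi (RI)
  rd: (w>>8)&0x3=0x2 → r2
  imm: (w>>0)&0xff=0x9e → #158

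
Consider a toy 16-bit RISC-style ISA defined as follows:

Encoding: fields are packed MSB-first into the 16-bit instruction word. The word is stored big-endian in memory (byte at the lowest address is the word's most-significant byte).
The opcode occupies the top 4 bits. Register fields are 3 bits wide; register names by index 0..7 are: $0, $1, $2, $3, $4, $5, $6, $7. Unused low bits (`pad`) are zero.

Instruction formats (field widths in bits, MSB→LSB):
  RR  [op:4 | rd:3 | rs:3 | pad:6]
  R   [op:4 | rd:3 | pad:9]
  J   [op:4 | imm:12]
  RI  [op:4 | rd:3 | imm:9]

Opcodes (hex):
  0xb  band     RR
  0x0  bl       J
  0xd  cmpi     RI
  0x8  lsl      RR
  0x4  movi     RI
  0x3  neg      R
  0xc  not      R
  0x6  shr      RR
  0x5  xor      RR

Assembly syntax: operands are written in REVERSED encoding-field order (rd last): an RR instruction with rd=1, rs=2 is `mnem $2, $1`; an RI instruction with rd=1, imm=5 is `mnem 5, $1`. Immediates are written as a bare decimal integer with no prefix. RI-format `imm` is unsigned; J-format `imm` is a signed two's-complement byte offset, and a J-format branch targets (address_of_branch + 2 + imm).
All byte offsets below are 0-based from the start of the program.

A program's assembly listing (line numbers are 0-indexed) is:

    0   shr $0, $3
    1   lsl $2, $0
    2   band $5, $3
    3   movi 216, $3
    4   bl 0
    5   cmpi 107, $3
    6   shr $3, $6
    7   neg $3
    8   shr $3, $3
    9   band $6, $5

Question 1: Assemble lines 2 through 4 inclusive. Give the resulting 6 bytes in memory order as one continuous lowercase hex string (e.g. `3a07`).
2. band fields op=0xb:4|rd=3:3|rs=5:3|pad=0:6 → word b740h → b7 40
3. movi fields op=0x4:4|rd=3:3|imm=216:9 → word 46d8h → 46 d8
4. bl fields op=0x0:4|imm=0:12 → word 0000h → 00 00

b74046d80000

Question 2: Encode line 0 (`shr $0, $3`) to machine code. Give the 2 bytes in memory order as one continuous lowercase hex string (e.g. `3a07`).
6600

line 0 (shr): pack op=0x6:4|rd=3:3|rs=0:3|pad=0:6 = 0x6600; big→ 66 00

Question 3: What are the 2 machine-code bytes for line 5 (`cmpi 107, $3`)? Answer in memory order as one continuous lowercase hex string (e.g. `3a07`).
5. cmpi fields op=0xd:4|rd=3:3|imm=107:9 → word d66bh → d6 6b

d66b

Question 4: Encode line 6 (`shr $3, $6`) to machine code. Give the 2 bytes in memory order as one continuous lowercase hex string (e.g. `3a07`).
6. shr fields op=0x6:4|rd=6:3|rs=3:3|pad=0:6 → word 6cc0h → 6c c0

6cc0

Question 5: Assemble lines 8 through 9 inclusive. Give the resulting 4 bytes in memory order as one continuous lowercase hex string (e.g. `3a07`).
66c0bb80

line 8 (shr): pack op=0x6:4|rd=3:3|rs=3:3|pad=0:6 = 0x66c0; big→ 66 c0
line 9 (band): pack op=0xb:4|rd=5:3|rs=6:3|pad=0:6 = 0xbb80; big→ bb 80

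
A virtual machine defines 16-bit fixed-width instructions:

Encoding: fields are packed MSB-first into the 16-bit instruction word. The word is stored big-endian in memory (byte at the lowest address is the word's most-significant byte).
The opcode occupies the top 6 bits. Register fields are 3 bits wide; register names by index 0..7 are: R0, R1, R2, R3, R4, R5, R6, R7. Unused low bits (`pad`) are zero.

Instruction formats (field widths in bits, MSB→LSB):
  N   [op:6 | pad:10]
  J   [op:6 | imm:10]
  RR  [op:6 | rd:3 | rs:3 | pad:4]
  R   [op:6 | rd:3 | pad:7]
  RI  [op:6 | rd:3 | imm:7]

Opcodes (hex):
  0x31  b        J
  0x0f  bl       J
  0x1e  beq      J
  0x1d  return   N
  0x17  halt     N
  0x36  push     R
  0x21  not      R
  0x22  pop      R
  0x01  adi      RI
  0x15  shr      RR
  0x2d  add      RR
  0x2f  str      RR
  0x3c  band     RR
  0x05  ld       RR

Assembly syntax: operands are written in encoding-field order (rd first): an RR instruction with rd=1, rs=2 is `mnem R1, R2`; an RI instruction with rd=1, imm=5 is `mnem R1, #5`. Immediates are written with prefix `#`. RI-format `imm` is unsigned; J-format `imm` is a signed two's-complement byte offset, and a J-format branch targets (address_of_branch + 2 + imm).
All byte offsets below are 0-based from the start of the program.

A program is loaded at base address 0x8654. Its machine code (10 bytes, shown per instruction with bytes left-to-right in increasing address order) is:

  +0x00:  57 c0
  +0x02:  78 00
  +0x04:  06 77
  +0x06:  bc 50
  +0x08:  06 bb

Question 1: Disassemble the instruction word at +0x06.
str R0, R5

[06] bc 50 → 0xbc50
  op=0xbc50>>10=0x2f ⇒ str (RR)
  [9:7] rd=0 = R0
  [6:4] rs=5 = R5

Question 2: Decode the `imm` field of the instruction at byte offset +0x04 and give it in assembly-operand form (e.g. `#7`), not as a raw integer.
[04] 06 77 → 0x0677
  top 6b → 0x1 → adi [RI]
  [9:7] rd=4 = R4
  [6:0] imm=119 = #119

#119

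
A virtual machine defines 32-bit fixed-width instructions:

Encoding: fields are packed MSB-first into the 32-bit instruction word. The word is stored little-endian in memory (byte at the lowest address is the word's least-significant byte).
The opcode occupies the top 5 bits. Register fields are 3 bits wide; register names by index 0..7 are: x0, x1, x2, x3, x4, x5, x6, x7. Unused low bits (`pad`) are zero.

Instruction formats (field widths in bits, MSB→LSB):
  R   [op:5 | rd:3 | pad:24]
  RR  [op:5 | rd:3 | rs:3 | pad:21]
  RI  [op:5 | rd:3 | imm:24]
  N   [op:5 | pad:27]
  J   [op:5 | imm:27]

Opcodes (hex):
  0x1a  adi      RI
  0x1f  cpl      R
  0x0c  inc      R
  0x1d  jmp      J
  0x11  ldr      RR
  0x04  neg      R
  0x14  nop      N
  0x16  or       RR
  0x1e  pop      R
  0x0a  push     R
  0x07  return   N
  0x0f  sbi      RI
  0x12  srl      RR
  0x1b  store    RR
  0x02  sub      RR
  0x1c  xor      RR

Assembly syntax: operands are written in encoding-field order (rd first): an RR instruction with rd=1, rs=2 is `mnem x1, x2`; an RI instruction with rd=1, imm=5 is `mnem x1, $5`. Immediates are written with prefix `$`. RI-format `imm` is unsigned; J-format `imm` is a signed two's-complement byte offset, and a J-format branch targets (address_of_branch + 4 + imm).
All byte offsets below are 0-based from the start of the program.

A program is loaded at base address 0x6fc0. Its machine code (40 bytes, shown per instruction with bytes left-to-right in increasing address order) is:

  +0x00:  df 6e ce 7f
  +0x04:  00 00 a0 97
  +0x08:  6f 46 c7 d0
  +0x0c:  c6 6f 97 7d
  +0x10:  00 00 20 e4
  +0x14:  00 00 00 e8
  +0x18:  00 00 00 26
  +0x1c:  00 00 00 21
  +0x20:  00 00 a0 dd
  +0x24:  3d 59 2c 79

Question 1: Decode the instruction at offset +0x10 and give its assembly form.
[10] 00 00 20 e4 → 0xe4200000
  op=0xe4200000>>27=0x1c ⇒ xor (RR)
  [26:24] rd=4 = x4
  [23:21] rs=1 = x1

xor x4, x1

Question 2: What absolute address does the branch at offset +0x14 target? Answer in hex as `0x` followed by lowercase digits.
0x6fd8

[14] 00 00 00 e8 → 0xe8000000
  opcode bits[31:27]=0x1d: jmp/J
  imm: (w>>0)&0x7ffffff=0x0 → $0
  target = base 0x6fc0 + off 0x14 + 4 + imm 0 = 0x6fd8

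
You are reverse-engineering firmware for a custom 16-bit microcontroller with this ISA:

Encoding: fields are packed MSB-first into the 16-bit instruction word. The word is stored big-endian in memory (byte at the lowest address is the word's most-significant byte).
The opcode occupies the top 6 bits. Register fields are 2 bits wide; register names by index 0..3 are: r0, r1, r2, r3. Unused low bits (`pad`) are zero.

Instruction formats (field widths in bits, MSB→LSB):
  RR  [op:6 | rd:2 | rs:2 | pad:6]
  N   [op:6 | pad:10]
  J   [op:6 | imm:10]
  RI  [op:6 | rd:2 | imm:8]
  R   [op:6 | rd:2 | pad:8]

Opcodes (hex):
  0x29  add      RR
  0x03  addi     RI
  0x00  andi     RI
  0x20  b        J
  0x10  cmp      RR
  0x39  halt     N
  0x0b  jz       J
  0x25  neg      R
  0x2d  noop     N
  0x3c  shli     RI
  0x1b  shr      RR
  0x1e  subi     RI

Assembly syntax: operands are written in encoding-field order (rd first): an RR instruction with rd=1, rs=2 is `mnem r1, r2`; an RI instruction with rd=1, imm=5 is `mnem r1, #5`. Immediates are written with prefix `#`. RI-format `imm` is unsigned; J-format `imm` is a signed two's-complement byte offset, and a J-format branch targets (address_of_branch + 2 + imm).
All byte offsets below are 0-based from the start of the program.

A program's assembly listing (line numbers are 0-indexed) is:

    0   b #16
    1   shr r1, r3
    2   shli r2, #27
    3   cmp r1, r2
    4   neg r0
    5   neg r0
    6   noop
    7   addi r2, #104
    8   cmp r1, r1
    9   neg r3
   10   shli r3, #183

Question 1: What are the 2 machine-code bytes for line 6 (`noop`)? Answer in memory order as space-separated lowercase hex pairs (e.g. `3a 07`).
L6: noop op=0x2d:6|pad=0:10 ⇒ 0xb400 ⇒ big b4 00

b4 00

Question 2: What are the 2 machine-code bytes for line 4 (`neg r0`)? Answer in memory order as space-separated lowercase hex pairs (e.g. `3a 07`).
4. neg fields op=0x25:6|rd=0:2|pad=0:8 → word 9400h → 94 00

94 00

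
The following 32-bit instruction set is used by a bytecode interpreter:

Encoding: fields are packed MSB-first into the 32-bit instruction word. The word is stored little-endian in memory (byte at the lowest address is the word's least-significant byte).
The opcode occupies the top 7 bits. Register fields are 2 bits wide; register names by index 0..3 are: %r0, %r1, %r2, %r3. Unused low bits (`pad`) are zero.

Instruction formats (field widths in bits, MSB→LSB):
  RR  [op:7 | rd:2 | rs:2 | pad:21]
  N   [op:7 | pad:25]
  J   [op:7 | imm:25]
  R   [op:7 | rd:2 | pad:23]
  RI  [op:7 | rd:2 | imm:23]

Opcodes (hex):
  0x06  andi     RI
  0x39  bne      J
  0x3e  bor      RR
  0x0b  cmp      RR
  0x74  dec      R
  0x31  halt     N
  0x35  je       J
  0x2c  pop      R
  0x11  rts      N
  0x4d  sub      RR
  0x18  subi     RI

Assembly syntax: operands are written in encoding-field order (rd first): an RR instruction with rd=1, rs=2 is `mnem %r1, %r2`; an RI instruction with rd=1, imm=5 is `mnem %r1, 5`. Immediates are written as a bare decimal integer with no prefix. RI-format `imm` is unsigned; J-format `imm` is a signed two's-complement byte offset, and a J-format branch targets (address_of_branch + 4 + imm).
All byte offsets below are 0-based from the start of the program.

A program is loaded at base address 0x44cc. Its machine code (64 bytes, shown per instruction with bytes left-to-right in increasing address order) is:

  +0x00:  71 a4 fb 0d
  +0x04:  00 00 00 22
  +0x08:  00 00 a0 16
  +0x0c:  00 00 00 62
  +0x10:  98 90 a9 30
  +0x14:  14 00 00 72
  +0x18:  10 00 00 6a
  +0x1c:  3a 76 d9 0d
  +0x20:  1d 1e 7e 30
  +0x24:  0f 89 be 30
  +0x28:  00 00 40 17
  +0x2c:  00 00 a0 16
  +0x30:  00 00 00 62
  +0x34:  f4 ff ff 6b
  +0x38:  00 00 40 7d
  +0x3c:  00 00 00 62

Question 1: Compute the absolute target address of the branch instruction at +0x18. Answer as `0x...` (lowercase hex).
0x44f8

off 0x18: read 10 00 00 6a as little → 0x6a000010
  opcode bits[31:25]=0x35: je/J
  imm: (w>>0)&0x1ffffff=0x10 → 16
  target = base 0x44cc + off 0x18 + 4 + imm 16 = 0x44f8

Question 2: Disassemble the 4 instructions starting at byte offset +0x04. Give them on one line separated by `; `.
rts; cmp %r1, %r1; halt; subi %r1, 2723992

off 0x04: read 00 00 00 22 as little → 0x22000000
  op=0x22000000>>25=0x11 ⇒ rts (N)
off 0x08: read 00 00 a0 16 as little → 0x16a00000
  op=0x16a00000>>25=0xb ⇒ cmp (RR)
  [24:23] rd=1 = %r1
  [22:21] rs=1 = %r1
off 0x0c: read 00 00 00 62 as little → 0x62000000
  op=0x62000000>>25=0x31 ⇒ halt (N)
off 0x10: read 98 90 a9 30 as little → 0x30a99098
  op=0x30a99098>>25=0x18 ⇒ subi (RI)
  [24:23] rd=1 = %r1
  [22:0] imm=2723992 = 2723992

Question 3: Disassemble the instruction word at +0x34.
@+34  little-endian(f4 ff ff 6b) = 0x6bfffff4
  top 7b → 0x35 → je [J]
  [24:0] imm=33554420 (s25→-12) = -12

je -12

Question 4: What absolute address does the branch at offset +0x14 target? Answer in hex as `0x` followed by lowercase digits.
+0x14: 14 00 00 72 ⇒ word 0x72000014 (little)
  op=0x72000014>>25=0x39 ⇒ bne (J)
  imm: (w>>0)&0x1ffffff=0x14 → 20
  target = base 0x44cc + off 0x14 + 4 + imm 20 = 0x44f8

0x44f8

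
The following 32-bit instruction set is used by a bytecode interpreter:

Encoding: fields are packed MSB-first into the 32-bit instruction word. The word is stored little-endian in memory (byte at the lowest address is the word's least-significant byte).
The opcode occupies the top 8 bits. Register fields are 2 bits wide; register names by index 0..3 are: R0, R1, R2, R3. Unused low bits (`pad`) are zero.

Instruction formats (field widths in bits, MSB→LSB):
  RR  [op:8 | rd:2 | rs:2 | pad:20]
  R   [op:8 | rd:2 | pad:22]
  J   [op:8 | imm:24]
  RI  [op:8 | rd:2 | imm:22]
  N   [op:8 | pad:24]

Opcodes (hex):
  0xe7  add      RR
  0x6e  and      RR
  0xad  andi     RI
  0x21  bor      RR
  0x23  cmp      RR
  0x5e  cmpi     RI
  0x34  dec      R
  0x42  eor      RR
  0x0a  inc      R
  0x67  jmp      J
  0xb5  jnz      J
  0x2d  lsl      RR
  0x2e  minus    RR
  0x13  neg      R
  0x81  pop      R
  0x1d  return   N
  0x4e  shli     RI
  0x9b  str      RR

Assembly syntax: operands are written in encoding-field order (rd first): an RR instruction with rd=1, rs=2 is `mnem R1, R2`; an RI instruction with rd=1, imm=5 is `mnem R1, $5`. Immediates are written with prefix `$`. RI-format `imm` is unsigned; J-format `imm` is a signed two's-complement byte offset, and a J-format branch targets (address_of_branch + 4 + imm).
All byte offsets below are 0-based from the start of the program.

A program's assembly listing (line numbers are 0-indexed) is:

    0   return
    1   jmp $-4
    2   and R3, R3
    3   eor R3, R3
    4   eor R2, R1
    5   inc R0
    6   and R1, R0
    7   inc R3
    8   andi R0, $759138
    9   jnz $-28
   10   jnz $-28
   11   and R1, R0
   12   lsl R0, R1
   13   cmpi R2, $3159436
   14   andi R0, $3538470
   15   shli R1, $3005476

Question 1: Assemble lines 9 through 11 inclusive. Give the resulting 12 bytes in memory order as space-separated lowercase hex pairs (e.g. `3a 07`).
9. jnz fields op=0xb5:8|imm=-28:24 → word b5ffffe4h → e4 ff ff b5
10. jnz fields op=0xb5:8|imm=-28:24 → word b5ffffe4h → e4 ff ff b5
11. and fields op=0x6e:8|rd=1:2|rs=0:2|pad=0:20 → word 6e400000h → 00 00 40 6e

e4 ff ff b5 e4 ff ff b5 00 00 40 6e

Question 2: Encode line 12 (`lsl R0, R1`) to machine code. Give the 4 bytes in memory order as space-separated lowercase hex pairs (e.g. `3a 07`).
12. lsl fields op=0x2d:8|rd=0:2|rs=1:2|pad=0:20 → word 2d100000h → 00 00 10 2d

00 00 10 2d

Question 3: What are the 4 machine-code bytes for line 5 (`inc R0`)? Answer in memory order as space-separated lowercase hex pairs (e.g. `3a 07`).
line 5 (inc): pack op=0xa:8|rd=0:2|pad=0:22 = 0x0a000000; little→ 00 00 00 0a

00 00 00 0a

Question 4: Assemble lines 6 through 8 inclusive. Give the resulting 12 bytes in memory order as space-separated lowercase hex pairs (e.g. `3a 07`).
L6: and op=0x6e:8|rd=1:2|rs=0:2|pad=0:20 ⇒ 0x6e400000 ⇒ little 00 00 40 6e
L7: inc op=0xa:8|rd=3:2|pad=0:22 ⇒ 0x0ac00000 ⇒ little 00 00 c0 0a
L8: andi op=0xad:8|rd=0:2|imm=759138:22 ⇒ 0xad0b9562 ⇒ little 62 95 0b ad

00 00 40 6e 00 00 c0 0a 62 95 0b ad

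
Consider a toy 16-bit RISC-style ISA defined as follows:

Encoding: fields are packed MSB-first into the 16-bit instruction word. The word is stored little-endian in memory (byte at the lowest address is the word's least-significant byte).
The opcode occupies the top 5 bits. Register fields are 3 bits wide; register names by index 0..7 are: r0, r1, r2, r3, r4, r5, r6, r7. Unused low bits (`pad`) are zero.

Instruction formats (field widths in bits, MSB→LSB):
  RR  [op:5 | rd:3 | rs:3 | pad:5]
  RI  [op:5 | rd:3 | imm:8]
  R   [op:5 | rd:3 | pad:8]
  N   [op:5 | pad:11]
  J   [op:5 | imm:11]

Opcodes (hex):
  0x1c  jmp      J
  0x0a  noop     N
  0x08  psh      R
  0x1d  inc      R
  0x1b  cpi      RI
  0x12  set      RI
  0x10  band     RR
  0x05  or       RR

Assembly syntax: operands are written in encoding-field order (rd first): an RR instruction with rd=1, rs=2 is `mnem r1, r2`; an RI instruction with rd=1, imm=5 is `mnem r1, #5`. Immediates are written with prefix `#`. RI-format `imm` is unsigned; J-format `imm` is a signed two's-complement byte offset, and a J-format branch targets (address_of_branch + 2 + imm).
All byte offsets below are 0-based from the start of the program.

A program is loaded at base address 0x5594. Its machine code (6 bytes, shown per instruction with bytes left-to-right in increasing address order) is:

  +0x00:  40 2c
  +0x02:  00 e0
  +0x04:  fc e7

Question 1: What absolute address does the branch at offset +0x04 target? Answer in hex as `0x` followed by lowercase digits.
0x5596

[04] fc e7 → 0xe7fc
  op=0xe7fc>>11=0x1c ⇒ jmp (J)
  imm@[10:0]=0x7fc (s11→-4) ⇒ #-4
  target = base 0x5594 + off 0x04 + 2 + imm -4 = 0x5596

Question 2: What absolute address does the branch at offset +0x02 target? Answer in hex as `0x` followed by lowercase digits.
@+02  little-endian(00 e0) = 0xe000
  op=0xe000>>11=0x1c ⇒ jmp (J)
  imm: (w>>0)&0x7ff=0x0 → #0
  target = base 0x5594 + off 0x02 + 2 + imm 0 = 0x5598

0x5598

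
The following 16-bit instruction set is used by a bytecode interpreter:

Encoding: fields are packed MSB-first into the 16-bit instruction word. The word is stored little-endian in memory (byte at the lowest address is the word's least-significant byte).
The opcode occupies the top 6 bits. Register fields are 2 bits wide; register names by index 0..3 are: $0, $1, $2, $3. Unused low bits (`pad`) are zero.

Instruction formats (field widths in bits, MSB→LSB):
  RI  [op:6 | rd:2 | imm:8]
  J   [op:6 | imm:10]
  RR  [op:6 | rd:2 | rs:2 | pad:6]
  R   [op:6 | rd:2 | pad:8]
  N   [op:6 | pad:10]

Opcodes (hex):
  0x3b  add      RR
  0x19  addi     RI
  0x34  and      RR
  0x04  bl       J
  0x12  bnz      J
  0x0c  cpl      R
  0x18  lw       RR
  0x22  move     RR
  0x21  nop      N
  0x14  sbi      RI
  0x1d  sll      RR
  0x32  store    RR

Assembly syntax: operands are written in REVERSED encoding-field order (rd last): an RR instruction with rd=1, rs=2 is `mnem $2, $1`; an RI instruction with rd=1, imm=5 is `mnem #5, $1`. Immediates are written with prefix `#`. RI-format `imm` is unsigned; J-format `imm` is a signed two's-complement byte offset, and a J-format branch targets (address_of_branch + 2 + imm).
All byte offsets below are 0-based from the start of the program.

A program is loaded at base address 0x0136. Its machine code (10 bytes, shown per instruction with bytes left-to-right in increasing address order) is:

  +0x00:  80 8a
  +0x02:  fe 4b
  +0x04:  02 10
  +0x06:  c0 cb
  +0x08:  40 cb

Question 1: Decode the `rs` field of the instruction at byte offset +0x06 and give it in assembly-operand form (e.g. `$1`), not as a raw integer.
@+06  little-endian(c0 cb) = 0xcbc0
  opcode bits[15:10]=0x32: store/RR
  rd@[9:8]=0x3 ⇒ $3
  rs@[7:6]=0x3 ⇒ $3

$3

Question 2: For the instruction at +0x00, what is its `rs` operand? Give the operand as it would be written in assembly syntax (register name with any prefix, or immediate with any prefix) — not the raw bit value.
[00] 80 8a → 0x8a80
  top 6b → 0x22 → move [RR]
  rd: (w>>8)&0x3=0x2 → $2
  rs: (w>>6)&0x3=0x2 → $2

$2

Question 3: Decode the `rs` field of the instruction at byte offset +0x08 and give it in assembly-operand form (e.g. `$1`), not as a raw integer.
$1

[08] 40 cb → 0xcb40
  top 6b → 0x32 → store [RR]
  rd: (w>>8)&0x3=0x3 → $3
  rs: (w>>6)&0x3=0x1 → $1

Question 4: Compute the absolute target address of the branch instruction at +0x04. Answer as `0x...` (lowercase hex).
0x013e

off 0x04: read 02 10 as little → 0x1002
  opcode bits[15:10]=0x4: bl/J
  imm: (w>>0)&0x3ff=0x2 → #2
  target = base 0x0136 + off 0x04 + 2 + imm 2 = 0x013e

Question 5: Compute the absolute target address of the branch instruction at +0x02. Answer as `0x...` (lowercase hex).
0x0138

[02] fe 4b → 0x4bfe
  opcode bits[15:10]=0x12: bnz/J
  imm@[9:0]=0x3fe (s10→-2) ⇒ #-2
  target = base 0x0136 + off 0x02 + 2 + imm -2 = 0x0138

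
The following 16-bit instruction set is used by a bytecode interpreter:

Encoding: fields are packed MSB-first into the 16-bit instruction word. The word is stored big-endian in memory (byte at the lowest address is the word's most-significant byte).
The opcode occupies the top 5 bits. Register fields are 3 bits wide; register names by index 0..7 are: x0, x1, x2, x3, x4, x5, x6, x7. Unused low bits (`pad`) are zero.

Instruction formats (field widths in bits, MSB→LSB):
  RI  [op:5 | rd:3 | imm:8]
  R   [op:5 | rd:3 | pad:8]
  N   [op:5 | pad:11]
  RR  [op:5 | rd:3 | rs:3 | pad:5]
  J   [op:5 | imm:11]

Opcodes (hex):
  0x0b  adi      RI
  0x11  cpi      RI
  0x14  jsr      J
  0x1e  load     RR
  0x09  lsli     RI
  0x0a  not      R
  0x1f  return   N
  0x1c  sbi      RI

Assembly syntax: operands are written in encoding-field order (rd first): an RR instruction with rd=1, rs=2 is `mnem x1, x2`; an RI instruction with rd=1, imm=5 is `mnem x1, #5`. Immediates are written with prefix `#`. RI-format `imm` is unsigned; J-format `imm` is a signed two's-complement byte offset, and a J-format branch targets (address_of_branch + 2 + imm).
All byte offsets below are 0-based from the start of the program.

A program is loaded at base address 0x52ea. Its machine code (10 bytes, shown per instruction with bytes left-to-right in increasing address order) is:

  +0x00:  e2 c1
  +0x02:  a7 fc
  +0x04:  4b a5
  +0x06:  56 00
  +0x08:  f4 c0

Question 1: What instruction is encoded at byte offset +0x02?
jsr #-4

+0x02: a7 fc ⇒ word 0xa7fc (big)
  top 5b → 0x14 → jsr [J]
  imm: (w>>0)&0x7ff=0x7fc (s11→-4) → #-4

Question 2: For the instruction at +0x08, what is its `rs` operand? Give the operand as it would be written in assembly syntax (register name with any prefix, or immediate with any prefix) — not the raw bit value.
+0x08: f4 c0 ⇒ word 0xf4c0 (big)
  opcode bits[15:11]=0x1e: load/RR
  rd: (w>>8)&0x7=0x4 → x4
  rs: (w>>5)&0x7=0x6 → x6

x6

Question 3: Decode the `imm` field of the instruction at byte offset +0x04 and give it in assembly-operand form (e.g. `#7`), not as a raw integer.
@+04  big-endian(4b a5) = 0x4ba5
  top 5b → 0x9 → lsli [RI]
  rd: (w>>8)&0x7=0x3 → x3
  imm: (w>>0)&0xff=0xa5 → #165

#165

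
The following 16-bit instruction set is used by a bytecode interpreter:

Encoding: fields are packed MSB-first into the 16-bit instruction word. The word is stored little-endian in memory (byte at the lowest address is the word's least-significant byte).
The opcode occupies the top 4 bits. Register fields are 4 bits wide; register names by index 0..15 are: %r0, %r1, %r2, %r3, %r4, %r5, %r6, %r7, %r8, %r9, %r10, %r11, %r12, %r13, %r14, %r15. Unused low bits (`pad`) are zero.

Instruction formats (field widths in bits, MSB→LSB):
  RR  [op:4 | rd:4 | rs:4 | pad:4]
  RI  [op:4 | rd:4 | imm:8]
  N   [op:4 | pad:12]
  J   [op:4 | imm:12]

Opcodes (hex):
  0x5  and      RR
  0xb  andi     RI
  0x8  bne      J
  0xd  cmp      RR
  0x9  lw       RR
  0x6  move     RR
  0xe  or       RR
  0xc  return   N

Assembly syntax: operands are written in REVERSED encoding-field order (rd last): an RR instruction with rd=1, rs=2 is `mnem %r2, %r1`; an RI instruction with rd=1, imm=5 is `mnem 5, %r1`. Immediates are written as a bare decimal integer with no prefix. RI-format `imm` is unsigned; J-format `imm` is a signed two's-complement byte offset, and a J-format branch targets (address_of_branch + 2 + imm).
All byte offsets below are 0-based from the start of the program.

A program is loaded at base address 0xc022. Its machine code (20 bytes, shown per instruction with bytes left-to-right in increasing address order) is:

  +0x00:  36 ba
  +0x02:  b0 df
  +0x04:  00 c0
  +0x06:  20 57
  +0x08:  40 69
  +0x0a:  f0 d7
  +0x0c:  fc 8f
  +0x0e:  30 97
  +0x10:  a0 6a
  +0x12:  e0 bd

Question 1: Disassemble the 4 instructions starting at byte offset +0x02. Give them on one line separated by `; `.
cmp %r11, %r15; return; and %r2, %r7; move %r4, %r9

@+02  little-endian(b0 df) = 0xdfb0
  top 4b → 0xd → cmp [RR]
  rd@[11:8]=0xf ⇒ %r15
  rs@[7:4]=0xb ⇒ %r11
@+04  little-endian(00 c0) = 0xc000
  top 4b → 0xc → return [N]
@+06  little-endian(20 57) = 0x5720
  top 4b → 0x5 → and [RR]
  rd@[11:8]=0x7 ⇒ %r7
  rs@[7:4]=0x2 ⇒ %r2
@+08  little-endian(40 69) = 0x6940
  top 4b → 0x6 → move [RR]
  rd@[11:8]=0x9 ⇒ %r9
  rs@[7:4]=0x4 ⇒ %r4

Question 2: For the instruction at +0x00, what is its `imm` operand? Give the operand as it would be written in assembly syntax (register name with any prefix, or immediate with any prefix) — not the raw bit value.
54

off 0x00: read 36 ba as little → 0xba36
  top 4b → 0xb → andi [RI]
  rd@[11:8]=0xa ⇒ %r10
  imm@[7:0]=0x36 ⇒ 54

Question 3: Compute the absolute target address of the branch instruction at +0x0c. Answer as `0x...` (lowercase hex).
off 0x0c: read fc 8f as little → 0x8ffc
  top 4b → 0x8 → bne [J]
  imm@[11:0]=0xffc (s12→-4) ⇒ -4
  target = base 0xc022 + off 0x0c + 2 + imm -4 = 0xc02c

0xc02c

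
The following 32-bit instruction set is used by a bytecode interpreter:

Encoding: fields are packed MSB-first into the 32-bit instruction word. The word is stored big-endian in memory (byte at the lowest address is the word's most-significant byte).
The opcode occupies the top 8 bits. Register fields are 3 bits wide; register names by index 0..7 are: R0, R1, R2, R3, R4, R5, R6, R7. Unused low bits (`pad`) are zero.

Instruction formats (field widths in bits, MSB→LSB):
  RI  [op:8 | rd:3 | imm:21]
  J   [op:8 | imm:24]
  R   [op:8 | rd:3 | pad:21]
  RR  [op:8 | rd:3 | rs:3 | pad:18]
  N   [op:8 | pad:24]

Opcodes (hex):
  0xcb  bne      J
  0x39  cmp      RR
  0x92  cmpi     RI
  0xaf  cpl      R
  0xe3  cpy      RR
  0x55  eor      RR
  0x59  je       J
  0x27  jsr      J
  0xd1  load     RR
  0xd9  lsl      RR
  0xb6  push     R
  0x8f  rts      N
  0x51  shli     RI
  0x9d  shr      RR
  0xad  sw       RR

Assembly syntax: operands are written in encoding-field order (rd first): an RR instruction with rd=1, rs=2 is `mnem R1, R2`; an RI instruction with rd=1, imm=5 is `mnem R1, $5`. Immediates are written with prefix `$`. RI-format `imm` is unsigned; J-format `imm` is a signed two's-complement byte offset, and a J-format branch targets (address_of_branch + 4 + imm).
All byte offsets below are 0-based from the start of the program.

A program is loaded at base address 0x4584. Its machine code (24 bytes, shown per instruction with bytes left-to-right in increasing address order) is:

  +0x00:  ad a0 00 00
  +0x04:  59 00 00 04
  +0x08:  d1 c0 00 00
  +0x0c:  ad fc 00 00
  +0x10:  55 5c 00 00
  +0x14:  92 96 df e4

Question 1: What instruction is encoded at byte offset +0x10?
@+10  big-endian(55 5c 00 00) = 0x555c0000
  top 8b → 0x55 → eor [RR]
  [23:21] rd=2 = R2
  [20:18] rs=7 = R7

eor R2, R7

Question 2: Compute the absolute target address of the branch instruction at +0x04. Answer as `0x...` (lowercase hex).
0x4590

[04] 59 00 00 04 → 0x59000004
  op=0x59000004>>24=0x59 ⇒ je (J)
  [23:0] imm=4 = $4
  target = base 0x4584 + off 0x04 + 4 + imm 4 = 0x4590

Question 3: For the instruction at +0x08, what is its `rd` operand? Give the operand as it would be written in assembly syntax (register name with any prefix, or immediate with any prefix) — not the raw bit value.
off 0x08: read d1 c0 00 00 as big → 0xd1c00000
  opcode bits[31:24]=0xd1: load/RR
  [23:21] rd=6 = R6
  [20:18] rs=0 = R0

R6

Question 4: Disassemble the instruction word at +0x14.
cmpi R4, $1499108

+0x14: 92 96 df e4 ⇒ word 0x9296dfe4 (big)
  top 8b → 0x92 → cmpi [RI]
  rd: (w>>21)&0x7=0x4 → R4
  imm: (w>>0)&0x1fffff=0x16dfe4 → $1499108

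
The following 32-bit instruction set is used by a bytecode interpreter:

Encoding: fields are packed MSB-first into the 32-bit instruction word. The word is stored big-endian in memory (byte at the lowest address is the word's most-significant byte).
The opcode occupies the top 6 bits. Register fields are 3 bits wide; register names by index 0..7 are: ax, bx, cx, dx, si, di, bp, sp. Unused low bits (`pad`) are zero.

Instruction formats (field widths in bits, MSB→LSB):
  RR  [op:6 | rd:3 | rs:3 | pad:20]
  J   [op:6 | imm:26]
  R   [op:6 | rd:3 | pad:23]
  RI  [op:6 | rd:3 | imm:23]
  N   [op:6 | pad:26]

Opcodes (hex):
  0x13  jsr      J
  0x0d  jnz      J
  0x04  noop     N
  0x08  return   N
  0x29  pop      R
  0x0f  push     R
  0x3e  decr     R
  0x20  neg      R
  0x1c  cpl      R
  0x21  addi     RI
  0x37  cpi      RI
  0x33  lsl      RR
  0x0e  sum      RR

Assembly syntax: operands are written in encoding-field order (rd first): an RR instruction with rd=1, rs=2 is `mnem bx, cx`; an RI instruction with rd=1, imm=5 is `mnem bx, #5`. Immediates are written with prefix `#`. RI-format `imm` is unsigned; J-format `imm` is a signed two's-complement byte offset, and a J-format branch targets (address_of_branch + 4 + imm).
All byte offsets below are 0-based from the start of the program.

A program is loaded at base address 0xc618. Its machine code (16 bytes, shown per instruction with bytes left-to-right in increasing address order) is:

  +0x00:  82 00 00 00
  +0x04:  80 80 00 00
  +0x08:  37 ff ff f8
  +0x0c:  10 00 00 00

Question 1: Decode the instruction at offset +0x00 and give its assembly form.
[00] 82 00 00 00 → 0x82000000
  op=0x82000000>>26=0x20 ⇒ neg (R)
  rd: (w>>23)&0x7=0x4 → si

neg si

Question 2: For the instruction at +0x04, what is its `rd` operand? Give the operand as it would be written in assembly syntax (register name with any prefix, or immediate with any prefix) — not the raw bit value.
bx

@+04  big-endian(80 80 00 00) = 0x80800000
  opcode bits[31:26]=0x20: neg/R
  rd@[25:23]=0x1 ⇒ bx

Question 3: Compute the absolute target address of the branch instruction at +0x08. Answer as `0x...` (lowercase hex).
off 0x08: read 37 ff ff f8 as big → 0x37fffff8
  top 6b → 0xd → jnz [J]
  [25:0] imm=67108856 (s26→-8) = #-8
  target = base 0xc618 + off 0x08 + 4 + imm -8 = 0xc61c

0xc61c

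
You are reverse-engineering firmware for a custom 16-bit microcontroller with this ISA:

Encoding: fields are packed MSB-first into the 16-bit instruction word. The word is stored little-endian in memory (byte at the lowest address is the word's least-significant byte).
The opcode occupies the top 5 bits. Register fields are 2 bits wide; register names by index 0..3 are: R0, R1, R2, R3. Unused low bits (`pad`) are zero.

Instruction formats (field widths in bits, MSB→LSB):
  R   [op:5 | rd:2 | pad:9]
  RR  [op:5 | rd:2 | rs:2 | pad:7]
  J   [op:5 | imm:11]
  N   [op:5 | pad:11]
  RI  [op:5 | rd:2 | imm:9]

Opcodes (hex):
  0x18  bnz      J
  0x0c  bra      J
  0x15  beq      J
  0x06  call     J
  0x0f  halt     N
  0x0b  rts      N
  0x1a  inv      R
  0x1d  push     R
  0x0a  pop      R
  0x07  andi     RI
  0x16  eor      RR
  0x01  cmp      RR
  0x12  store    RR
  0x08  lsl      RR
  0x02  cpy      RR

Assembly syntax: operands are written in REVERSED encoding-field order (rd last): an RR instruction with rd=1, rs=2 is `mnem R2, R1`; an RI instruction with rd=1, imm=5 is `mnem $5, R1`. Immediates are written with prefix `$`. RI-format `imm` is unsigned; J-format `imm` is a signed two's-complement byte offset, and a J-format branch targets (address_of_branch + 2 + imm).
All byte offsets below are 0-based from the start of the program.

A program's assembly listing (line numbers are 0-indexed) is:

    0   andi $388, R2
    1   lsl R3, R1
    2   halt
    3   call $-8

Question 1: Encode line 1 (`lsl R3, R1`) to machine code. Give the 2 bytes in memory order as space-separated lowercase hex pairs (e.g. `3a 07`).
80 43

line 1 (lsl): pack op=0x8:5|rd=1:2|rs=3:2|pad=0:7 = 0x4380; little→ 80 43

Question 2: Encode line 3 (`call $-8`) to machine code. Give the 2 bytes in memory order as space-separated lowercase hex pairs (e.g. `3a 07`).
3. call fields op=0x6:5|imm=-8:11 → word 37f8h → f8 37

f8 37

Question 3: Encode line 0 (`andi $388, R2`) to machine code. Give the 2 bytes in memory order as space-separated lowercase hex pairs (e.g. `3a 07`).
L0: andi op=0x7:5|rd=2:2|imm=388:9 ⇒ 0x3d84 ⇒ little 84 3d

84 3d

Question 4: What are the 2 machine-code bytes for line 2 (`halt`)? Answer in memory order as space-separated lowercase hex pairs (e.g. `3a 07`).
2. halt fields op=0xf:5|pad=0:11 → word 7800h → 00 78

00 78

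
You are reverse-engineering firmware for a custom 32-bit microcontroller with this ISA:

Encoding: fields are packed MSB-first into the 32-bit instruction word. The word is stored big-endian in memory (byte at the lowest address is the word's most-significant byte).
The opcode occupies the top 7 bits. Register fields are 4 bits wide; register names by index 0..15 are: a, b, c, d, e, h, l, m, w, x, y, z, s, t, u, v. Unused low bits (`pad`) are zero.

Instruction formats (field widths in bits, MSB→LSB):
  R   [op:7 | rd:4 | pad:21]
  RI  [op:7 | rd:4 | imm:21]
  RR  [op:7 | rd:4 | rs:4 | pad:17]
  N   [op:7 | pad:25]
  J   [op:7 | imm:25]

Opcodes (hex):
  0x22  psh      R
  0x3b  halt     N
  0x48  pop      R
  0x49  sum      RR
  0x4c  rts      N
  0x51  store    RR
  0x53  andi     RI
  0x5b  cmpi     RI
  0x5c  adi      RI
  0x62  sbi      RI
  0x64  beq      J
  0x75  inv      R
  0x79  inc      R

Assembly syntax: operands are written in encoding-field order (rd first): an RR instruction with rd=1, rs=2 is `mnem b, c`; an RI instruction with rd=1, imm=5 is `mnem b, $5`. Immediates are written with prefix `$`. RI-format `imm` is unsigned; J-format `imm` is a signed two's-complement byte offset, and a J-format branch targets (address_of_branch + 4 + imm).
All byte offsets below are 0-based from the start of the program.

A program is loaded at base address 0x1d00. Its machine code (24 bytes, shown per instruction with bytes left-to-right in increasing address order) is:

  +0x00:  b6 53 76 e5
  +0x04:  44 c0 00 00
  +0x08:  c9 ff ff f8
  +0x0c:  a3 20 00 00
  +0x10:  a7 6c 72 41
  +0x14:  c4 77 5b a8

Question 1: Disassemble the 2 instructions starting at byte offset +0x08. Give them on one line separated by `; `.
beq $-8; store x, a

[08] c9 ff ff f8 → 0xc9fffff8
  top 7b → 0x64 → beq [J]
  imm: (w>>0)&0x1ffffff=0x1fffff8 (s25→-8) → $-8
[0c] a3 20 00 00 → 0xa3200000
  top 7b → 0x51 → store [RR]
  rd: (w>>21)&0xf=0x9 → x
  rs: (w>>17)&0xf=0x0 → a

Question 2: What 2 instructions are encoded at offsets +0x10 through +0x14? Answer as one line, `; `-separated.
@+10  big-endian(a7 6c 72 41) = 0xa76c7241
  top 7b → 0x53 → andi [RI]
  rd@[24:21]=0xb ⇒ z
  imm@[20:0]=0xc7241 ⇒ $815681
@+14  big-endian(c4 77 5b a8) = 0xc4775ba8
  top 7b → 0x62 → sbi [RI]
  rd@[24:21]=0x3 ⇒ d
  imm@[20:0]=0x175ba8 ⇒ $1530792

andi z, $815681; sbi d, $1530792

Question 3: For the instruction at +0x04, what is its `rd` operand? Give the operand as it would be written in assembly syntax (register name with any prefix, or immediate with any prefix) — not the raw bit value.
+0x04: 44 c0 00 00 ⇒ word 0x44c00000 (big)
  opcode bits[31:25]=0x22: psh/R
  rd@[24:21]=0x6 ⇒ l

l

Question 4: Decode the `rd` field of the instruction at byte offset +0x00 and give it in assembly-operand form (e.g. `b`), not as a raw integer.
c

off 0x00: read b6 53 76 e5 as big → 0xb65376e5
  op=0xb65376e5>>25=0x5b ⇒ cmpi (RI)
  rd@[24:21]=0x2 ⇒ c
  imm@[20:0]=0x1376e5 ⇒ $1275621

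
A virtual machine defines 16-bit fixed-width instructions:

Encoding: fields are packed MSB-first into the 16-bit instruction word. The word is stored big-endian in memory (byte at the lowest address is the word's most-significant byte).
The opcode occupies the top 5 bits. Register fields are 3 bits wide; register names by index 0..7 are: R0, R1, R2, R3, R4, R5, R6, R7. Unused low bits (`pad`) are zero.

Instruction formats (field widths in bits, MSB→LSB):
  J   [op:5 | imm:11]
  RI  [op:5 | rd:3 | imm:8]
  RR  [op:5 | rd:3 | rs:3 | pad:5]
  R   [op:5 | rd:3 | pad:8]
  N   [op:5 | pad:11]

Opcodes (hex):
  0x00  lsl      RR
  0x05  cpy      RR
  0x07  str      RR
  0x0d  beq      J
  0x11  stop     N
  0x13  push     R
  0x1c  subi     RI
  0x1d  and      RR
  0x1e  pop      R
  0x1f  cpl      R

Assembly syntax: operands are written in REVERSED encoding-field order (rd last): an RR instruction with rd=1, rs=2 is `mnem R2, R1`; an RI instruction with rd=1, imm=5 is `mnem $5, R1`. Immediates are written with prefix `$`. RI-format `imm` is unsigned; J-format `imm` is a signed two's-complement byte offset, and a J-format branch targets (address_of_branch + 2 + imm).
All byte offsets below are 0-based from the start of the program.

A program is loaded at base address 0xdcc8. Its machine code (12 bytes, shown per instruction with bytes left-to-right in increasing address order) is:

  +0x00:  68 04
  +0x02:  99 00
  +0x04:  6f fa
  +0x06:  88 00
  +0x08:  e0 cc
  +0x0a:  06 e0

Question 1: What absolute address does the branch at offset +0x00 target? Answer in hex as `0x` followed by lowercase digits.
0xdcce

[00] 68 04 → 0x6804
  opcode bits[15:11]=0xd: beq/J
  imm@[10:0]=0x4 ⇒ $4
  target = base 0xdcc8 + off 0x00 + 2 + imm 4 = 0xdcce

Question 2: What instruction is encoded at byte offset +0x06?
stop

[06] 88 00 → 0x8800
  op=0x8800>>11=0x11 ⇒ stop (N)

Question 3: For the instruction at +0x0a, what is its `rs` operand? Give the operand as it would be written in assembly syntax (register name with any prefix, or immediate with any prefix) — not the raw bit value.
R7

off 0x0a: read 06 e0 as big → 0x06e0
  top 5b → 0x0 → lsl [RR]
  [10:8] rd=6 = R6
  [7:5] rs=7 = R7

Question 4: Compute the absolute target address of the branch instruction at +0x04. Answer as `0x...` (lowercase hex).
@+04  big-endian(6f fa) = 0x6ffa
  opcode bits[15:11]=0xd: beq/J
  imm@[10:0]=0x7fa (s11→-6) ⇒ $-6
  target = base 0xdcc8 + off 0x04 + 2 + imm -6 = 0xdcc8

0xdcc8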